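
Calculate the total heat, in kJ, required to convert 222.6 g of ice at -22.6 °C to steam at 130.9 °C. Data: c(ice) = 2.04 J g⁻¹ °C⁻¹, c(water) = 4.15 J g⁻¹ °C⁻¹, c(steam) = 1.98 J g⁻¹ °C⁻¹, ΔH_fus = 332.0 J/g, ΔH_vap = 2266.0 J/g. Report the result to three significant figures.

q1 (heat ice -22.6→0.0 °C): 222.6 × 2.04 × 22.6 = 10263 J
q2 (melt at 0 °C): 222.6 × 332.0 = 73903 J
q3 (heat water 0.0→100.0 °C): 222.6 × 4.15 × 100.0 = 92379 J
q4 (vaporize at 100 °C): 222.6 × 2266.0 = 504412 J
q5 (heat steam 100.0→130.9 °C): 222.6 × 1.98 × 30.9 = 13619 J
Total: 10263 + 73903 + 92379 + 504412 + 13619 = 694576 J = 695 kJ

q = 695 kJ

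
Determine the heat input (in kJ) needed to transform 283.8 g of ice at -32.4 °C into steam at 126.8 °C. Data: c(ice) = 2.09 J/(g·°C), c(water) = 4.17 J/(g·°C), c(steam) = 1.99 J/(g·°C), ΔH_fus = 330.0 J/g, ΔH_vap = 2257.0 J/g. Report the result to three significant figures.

q = 887 kJ

q1 (heat ice -32.4→0.0 °C): 283.8 × 2.09 × 32.4 = 19218 J
q2 (melt at 0 °C): 283.8 × 330.0 = 93654 J
q3 (heat water 0.0→100.0 °C): 283.8 × 4.17 × 100.0 = 118345 J
q4 (vaporize at 100 °C): 283.8 × 2257.0 = 640537 J
q5 (heat steam 100.0→126.8 °C): 283.8 × 1.99 × 26.8 = 15136 J
Total: 19218 + 93654 + 118345 + 640537 + 15136 = 886890 J = 887 kJ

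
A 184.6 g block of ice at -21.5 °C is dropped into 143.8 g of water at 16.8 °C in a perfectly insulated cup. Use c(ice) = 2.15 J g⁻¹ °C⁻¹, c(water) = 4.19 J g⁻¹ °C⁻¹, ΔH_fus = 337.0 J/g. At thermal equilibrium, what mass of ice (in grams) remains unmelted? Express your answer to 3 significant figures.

m_ice remaining = 180 g

Heat to warm all ice to 0 °C: 184.6×2.15×21.5 = 8533.1 J
Heat released by water cooling to 0 °C: 143.8×4.19×16.8 = 10122 J
10122 J < 8533.1 + 184.6×337.0 = 70743.3 J, so not all ice melts; final T = 0 °C.
Heat left for melting: 10122 − 8533.1 = 1588.9 J
Mass melted = 1588.9 / 337.0 = 4.715 g
Ice remaining = 184.6 − 4.715 = 179.885 g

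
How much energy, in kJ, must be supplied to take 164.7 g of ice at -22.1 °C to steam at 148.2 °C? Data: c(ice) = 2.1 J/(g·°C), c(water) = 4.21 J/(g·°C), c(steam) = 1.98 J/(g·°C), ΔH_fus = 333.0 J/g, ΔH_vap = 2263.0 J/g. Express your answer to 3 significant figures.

q1 (heat ice -22.1→0.0 °C): 164.7 × 2.1 × 22.1 = 7644 J
q2 (melt at 0 °C): 164.7 × 333.0 = 54845 J
q3 (heat water 0.0→100.0 °C): 164.7 × 4.21 × 100.0 = 69339 J
q4 (vaporize at 100 °C): 164.7 × 2263.0 = 372716 J
q5 (heat steam 100.0→148.2 °C): 164.7 × 1.98 × 48.2 = 15718 J
Total: 7644 + 54845 + 69339 + 372716 + 15718 = 520262 J = 520 kJ

q = 520 kJ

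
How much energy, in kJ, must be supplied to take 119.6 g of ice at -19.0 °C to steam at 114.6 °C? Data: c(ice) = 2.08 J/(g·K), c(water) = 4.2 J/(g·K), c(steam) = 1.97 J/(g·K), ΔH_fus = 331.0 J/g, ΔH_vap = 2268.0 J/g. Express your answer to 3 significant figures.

q = 369 kJ

q1 (heat ice -19.0→0.0 °C): 119.6 × 2.08 × 19.0 = 4727 J
q2 (melt at 0 °C): 119.6 × 331.0 = 39588 J
q3 (heat water 0.0→100.0 °C): 119.6 × 4.2 × 100.0 = 50232 J
q4 (vaporize at 100 °C): 119.6 × 2268.0 = 271253 J
q5 (heat steam 100.0→114.6 °C): 119.6 × 1.97 × 14.6 = 3440 J
Total: 4727 + 39588 + 50232 + 271253 + 3440 = 369240 J = 369 kJ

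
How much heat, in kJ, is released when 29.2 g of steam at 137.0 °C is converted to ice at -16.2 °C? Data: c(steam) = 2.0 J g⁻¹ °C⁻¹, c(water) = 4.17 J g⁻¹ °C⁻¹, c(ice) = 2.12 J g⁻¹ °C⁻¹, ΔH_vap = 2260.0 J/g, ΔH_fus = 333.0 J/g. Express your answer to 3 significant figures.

q1 (cool steam 137.0→100 °C): 29.2 × 2.0 × 37.0 = 2161 J
q2 (condense at 100 °C): 29.2 × 2260.0 = 65992 J
q3 (cool water 100→0 °C): 29.2 × 4.17 × 100.0 = 12176 J
q4 (freeze at 0 °C): 29.2 × 333.0 = 9724 J
q5 (cool ice 0→-16.2 °C): 29.2 × 2.12 × 16.2 = 1003 J
Total: 2161 + 65992 + 12176 + 9724 + 1003 = 91056 J = 91.1 kJ

q = 91.1 kJ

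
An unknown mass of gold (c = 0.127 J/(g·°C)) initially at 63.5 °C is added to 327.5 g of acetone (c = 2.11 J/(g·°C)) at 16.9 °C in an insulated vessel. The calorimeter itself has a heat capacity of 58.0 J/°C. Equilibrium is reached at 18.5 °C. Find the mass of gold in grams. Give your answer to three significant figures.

m = 210 g

q_gained = (327.5 × 2.11 + 58.0) × (18.5 − 16.9) = 1198 J
q_lost = m × 0.127 × (63.5 − 18.5) = 5.715 m
m = 1198 / 5.715 = 210 g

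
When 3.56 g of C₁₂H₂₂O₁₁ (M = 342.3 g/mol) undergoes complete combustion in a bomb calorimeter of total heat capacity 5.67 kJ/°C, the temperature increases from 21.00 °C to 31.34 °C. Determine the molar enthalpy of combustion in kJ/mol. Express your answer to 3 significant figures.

ΔH = -5640 kJ/mol

ΔT = 31.34 − 21.00 = 10.34 °C
q_cal = C_cal × ΔT = 5.67 × 10.34 = 58.6278 kJ
n = 3.56 / 342.3 = 0.01040 mol
q_rxn = −q_cal = -58.6278 kJ
ΔH = -58.6278 / 0.01040 = -5637 kJ/mol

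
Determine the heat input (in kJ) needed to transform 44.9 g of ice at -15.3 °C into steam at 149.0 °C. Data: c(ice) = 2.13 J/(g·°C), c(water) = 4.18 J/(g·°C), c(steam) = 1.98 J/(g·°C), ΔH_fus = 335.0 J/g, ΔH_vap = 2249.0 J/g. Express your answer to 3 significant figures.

q1 (heat ice -15.3→0.0 °C): 44.9 × 2.13 × 15.3 = 1463 J
q2 (melt at 0 °C): 44.9 × 335.0 = 15042 J
q3 (heat water 0.0→100.0 °C): 44.9 × 4.18 × 100.0 = 18768 J
q4 (vaporize at 100 °C): 44.9 × 2249.0 = 100980 J
q5 (heat steam 100.0→149.0 °C): 44.9 × 1.98 × 49.0 = 4356 J
Total: 1463 + 15042 + 18768 + 100980 + 4356 = 140609 J = 141 kJ

q = 141 kJ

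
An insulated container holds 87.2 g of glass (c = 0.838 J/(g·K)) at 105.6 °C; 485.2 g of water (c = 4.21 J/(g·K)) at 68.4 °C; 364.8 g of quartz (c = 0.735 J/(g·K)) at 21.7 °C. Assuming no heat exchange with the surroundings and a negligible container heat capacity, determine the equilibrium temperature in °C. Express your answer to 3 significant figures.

Σ mᵢcᵢ(T − Tᵢ) = 0  ⇒  T = Σ mᵢcᵢTᵢ / Σ mᵢcᵢ
Σ mᵢcᵢ = 87.2×0.838 + 485.2×4.21 + 364.8×0.735 = 2383.8936
Σ mᵢcᵢTᵢ = 73.0736×105.6 + 2042.692×68.4 + 268.128×21.7 = 153260
T = 153260 / 2383.8936 = 64.29 °C

T_f = 64.3 °C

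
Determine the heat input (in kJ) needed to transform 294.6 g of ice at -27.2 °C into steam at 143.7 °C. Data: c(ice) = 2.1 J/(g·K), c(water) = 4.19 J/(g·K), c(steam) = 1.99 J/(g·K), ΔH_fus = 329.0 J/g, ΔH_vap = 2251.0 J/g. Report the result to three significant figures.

q1 (heat ice -27.2→0.0 °C): 294.6 × 2.1 × 27.2 = 16828 J
q2 (melt at 0 °C): 294.6 × 329.0 = 96923 J
q3 (heat water 0.0→100.0 °C): 294.6 × 4.19 × 100.0 = 123437 J
q4 (vaporize at 100 °C): 294.6 × 2251.0 = 663145 J
q5 (heat steam 100.0→143.7 °C): 294.6 × 1.99 × 43.7 = 25619 J
Total: 16828 + 96923 + 123437 + 663145 + 25619 = 925952 J = 926 kJ

q = 926 kJ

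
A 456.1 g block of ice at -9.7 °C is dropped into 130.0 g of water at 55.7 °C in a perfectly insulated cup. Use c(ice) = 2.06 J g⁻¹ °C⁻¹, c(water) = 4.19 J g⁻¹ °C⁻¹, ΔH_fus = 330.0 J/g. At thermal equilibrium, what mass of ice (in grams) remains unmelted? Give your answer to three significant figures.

Heat to warm all ice to 0 °C: 456.1×2.06×9.7 = 9113.8 J
Heat released by water cooling to 0 °C: 130.0×4.19×55.7 = 30340 J
30340 J < 9113.8 + 456.1×330.0 = 159626.8 J, so not all ice melts; final T = 0 °C.
Heat left for melting: 30340 − 9113.8 = 21226.2 J
Mass melted = 21226.2 / 330.0 = 64.32 g
Ice remaining = 456.1 − 64.32 = 391.78 g

m_ice remaining = 392 g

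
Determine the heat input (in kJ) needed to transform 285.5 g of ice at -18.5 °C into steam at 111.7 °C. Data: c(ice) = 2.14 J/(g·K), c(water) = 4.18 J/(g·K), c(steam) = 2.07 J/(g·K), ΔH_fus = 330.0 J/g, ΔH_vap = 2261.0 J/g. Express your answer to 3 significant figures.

q1 (heat ice -18.5→0.0 °C): 285.5 × 2.14 × 18.5 = 11303 J
q2 (melt at 0 °C): 285.5 × 330.0 = 94215 J
q3 (heat water 0.0→100.0 °C): 285.5 × 4.18 × 100.0 = 119339 J
q4 (vaporize at 100 °C): 285.5 × 2261.0 = 645516 J
q5 (heat steam 100.0→111.7 °C): 285.5 × 2.07 × 11.7 = 6915 J
Total: 11303 + 94215 + 119339 + 645516 + 6915 = 877288 J = 877 kJ

q = 877 kJ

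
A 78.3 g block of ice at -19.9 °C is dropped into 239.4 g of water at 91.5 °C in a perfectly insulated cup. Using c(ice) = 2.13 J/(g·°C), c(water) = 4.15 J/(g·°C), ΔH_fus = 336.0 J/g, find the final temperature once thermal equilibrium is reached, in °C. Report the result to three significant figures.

Heat to bring ice to 0 °C and melt it: q₁ = 78.3×2.13×19.9 + 78.3×336.0 = 29628 J
Heat the water can supply cooling to 0 °C: 239.4×4.15×91.5 = 90906.2 J > q₁, so all ice melts.
Energy balance: 239.4×4.15×(91.5 − T) = 29628 + 78.3×4.15×(T − 0)
993.51(91.5 − T) = 29628 + 324.945 T
90906.2 − 29628 = 1318.455 T
T = 61278.2 / 1318.455 = 46.48 °C

T_f = 46.5 °C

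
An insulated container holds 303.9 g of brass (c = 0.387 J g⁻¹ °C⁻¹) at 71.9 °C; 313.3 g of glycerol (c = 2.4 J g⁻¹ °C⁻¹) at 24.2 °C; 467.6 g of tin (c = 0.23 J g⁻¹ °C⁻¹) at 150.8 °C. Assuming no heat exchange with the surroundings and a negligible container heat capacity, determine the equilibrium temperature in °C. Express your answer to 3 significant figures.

T_f = 43.9 °C

Σ mᵢcᵢ(T − Tᵢ) = 0  ⇒  T = Σ mᵢcᵢTᵢ / Σ mᵢcᵢ
Σ mᵢcᵢ = 303.9×0.387 + 313.3×2.4 + 467.6×0.23 = 977.0773
Σ mᵢcᵢTᵢ = 117.6093×71.9 + 751.92×24.2 + 107.548×150.8 = 42871
T = 42871 / 977.0773 = 43.88 °C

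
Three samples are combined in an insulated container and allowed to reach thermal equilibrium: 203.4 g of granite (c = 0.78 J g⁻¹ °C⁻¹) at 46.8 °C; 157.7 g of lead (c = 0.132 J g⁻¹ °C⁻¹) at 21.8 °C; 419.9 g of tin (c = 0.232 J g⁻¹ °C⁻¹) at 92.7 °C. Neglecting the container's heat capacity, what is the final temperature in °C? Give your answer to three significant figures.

T_f = 61.1 °C

Σ mᵢcᵢ(T − Tᵢ) = 0  ⇒  T = Σ mᵢcᵢTᵢ / Σ mᵢcᵢ
Σ mᵢcᵢ = 203.4×0.78 + 157.7×0.132 + 419.9×0.232 = 276.8852
Σ mᵢcᵢTᵢ = 158.652×46.8 + 20.8164×21.8 + 97.4168×92.7 = 16909
T = 16909 / 276.8852 = 61.07 °C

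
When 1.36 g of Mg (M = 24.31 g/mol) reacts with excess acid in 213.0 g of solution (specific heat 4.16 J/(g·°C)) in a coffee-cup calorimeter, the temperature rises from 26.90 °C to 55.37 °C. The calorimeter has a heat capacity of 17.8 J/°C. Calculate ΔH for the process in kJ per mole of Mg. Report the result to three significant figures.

ΔH = -460 kJ/mol

|ΔT| = |55.37 − 26.90| = 28.47 °C
|q_surr| = (213.0 × 4.16 + 17.8) × 28.47 = 903.88 × 28.47 = 25730 J
n(Mg) = 1.36 / 24.31 = 0.05594 mol
Temperature rose, so q_rxn = −|q_surr| = -25.73 kJ
ΔH = q_rxn / n = -460.0 kJ/mol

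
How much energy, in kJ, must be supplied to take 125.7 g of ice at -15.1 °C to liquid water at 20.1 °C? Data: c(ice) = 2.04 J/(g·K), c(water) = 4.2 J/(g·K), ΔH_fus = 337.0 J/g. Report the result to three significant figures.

q1 (heat ice -15.1→0.0 °C): 125.7 × 2.04 × 15.1 = 3872 J
q2 (melt at 0 °C): 125.7 × 337.0 = 42361 J
q3 (heat water 0.0→20.1 °C): 125.7 × 4.2 × 20.1 = 10612 J
Total: 3872 + 42361 + 10612 = 56845 J = 56.8 kJ

q = 56.8 kJ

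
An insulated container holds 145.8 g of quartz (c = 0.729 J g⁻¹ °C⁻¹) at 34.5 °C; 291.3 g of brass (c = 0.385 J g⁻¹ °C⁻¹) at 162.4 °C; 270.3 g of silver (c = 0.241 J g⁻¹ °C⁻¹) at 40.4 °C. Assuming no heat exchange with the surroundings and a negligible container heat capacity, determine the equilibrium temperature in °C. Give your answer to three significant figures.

T_f = 86.4 °C

Σ mᵢcᵢ(T − Tᵢ) = 0  ⇒  T = Σ mᵢcᵢTᵢ / Σ mᵢcᵢ
Σ mᵢcᵢ = 145.8×0.729 + 291.3×0.385 + 270.3×0.241 = 283.5810
Σ mᵢcᵢTᵢ = 106.2882×34.5 + 112.1505×162.4 + 65.1423×40.4 = 24512
T = 24512 / 283.5810 = 86.44 °C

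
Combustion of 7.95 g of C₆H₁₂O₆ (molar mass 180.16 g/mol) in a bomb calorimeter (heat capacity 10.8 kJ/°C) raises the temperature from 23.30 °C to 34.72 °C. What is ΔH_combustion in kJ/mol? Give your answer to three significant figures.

ΔH = -2790 kJ/mol

ΔT = 34.72 − 23.30 = 11.42 °C
q_cal = C_cal × ΔT = 10.8 × 11.42 = 123.336 kJ
n = 7.95 / 180.16 = 0.04413 mol
q_rxn = −q_cal = -123.336 kJ
ΔH = -123.336 / 0.04413 = -2794.8 kJ/mol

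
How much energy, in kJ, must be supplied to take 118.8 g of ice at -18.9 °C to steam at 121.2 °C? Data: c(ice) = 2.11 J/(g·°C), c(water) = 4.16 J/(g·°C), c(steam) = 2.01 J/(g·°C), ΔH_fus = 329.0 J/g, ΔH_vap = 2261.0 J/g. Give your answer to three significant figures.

q1 (heat ice -18.9→0.0 °C): 118.8 × 2.11 × 18.9 = 4738 J
q2 (melt at 0 °C): 118.8 × 329.0 = 39085 J
q3 (heat water 0.0→100.0 °C): 118.8 × 4.16 × 100.0 = 49421 J
q4 (vaporize at 100 °C): 118.8 × 2261.0 = 268607 J
q5 (heat steam 100.0→121.2 °C): 118.8 × 2.01 × 21.2 = 5062 J
Total: 4738 + 39085 + 49421 + 268607 + 5062 = 366913 J = 367 kJ

q = 367 kJ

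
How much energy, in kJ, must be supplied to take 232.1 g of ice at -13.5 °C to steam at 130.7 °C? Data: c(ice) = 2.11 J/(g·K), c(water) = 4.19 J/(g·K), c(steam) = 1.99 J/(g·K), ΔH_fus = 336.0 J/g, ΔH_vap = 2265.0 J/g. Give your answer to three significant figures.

q = 722 kJ

q1 (heat ice -13.5→0.0 °C): 232.1 × 2.11 × 13.5 = 6611 J
q2 (melt at 0 °C): 232.1 × 336.0 = 77986 J
q3 (heat water 0.0→100.0 °C): 232.1 × 4.19 × 100.0 = 97250 J
q4 (vaporize at 100 °C): 232.1 × 2265.0 = 525707 J
q5 (heat steam 100.0→130.7 °C): 232.1 × 1.99 × 30.7 = 14180 J
Total: 6611 + 77986 + 97250 + 525707 + 14180 = 721734 J = 722 kJ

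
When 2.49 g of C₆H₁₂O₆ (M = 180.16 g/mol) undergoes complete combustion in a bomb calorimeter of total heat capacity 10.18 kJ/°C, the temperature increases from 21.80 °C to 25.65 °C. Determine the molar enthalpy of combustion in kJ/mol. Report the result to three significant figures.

ΔH = -2840 kJ/mol

ΔT = 25.65 − 21.80 = 3.85 °C
q_cal = C_cal × ΔT = 10.18 × 3.85 = 39.193 kJ
n = 2.49 / 180.16 = 0.01382 mol
q_rxn = −q_cal = -39.193 kJ
ΔH = -39.193 / 0.01382 = -2836 kJ/mol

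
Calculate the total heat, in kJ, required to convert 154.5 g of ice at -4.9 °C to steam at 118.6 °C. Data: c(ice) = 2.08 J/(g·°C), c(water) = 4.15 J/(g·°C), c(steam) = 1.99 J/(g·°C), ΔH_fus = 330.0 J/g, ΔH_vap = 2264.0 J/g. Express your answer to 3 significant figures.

q = 472 kJ

q1 (heat ice -4.9→0.0 °C): 154.5 × 2.08 × 4.9 = 1575 J
q2 (melt at 0 °C): 154.5 × 330.0 = 50985 J
q3 (heat water 0.0→100.0 °C): 154.5 × 4.15 × 100.0 = 64118 J
q4 (vaporize at 100 °C): 154.5 × 2264.0 = 349788 J
q5 (heat steam 100.0→118.6 °C): 154.5 × 1.99 × 18.6 = 5719 J
Total: 1575 + 50985 + 64118 + 349788 + 5719 = 472185 J = 472 kJ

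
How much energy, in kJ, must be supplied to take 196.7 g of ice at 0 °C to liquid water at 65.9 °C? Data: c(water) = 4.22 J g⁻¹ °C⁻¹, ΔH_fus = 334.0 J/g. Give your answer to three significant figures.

q1 (melt at 0 °C): 196.7 × 334.0 = 65698 J
q2 (heat water 0.0→65.9 °C): 196.7 × 4.22 × 65.9 = 54702 J
Total: 65698 + 54702 = 120400 J = 120 kJ

q = 120 kJ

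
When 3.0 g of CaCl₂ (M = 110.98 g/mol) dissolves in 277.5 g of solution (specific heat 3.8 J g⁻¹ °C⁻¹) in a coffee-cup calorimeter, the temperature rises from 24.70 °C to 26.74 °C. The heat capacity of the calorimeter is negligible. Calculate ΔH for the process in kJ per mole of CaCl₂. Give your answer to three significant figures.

|ΔT| = |26.74 − 24.70| = 2.04 °C
|q_surr| = (277.5 × 3.8) × 2.04 = 1054.5 × 2.04 = 2151 J
n(CaCl₂) = 3.0 / 110.98 = 0.02703 mol
Temperature rose, so q_rxn = −|q_surr| = -2.151 kJ
ΔH = q_rxn / n = -79.58 kJ/mol

ΔH = -79.6 kJ/mol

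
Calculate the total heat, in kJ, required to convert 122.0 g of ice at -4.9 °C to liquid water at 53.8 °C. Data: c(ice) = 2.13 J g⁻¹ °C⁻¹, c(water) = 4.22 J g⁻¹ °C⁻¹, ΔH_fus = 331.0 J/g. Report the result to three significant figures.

q = 69.4 kJ

q1 (heat ice -4.9→0.0 °C): 122.0 × 2.13 × 4.9 = 1273 J
q2 (melt at 0 °C): 122.0 × 331.0 = 40382 J
q3 (heat water 0.0→53.8 °C): 122.0 × 4.22 × 53.8 = 27698 J
Total: 1273 + 40382 + 27698 = 69353 J = 69.4 kJ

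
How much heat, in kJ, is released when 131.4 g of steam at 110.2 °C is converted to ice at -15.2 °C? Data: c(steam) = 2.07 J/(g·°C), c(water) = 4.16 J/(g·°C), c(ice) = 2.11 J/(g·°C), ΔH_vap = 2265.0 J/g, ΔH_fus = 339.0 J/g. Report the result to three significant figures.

q = 404 kJ

q1 (cool steam 110.2→100 °C): 131.4 × 2.07 × 10.2 = 2774 J
q2 (condense at 100 °C): 131.4 × 2265.0 = 297621 J
q3 (cool water 100→0 °C): 131.4 × 4.16 × 100.0 = 54662 J
q4 (freeze at 0 °C): 131.4 × 339.0 = 44545 J
q5 (cool ice 0→-15.2 °C): 131.4 × 2.11 × 15.2 = 4214 J
Total: 2774 + 297621 + 54662 + 44545 + 4214 = 403816 J = 404 kJ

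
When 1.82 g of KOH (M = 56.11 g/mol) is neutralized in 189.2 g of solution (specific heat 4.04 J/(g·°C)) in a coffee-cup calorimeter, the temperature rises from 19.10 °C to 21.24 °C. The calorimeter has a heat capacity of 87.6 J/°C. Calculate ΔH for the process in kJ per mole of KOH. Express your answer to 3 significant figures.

ΔH = -56.2 kJ/mol

|ΔT| = |21.24 − 19.10| = 2.14 °C
|q_surr| = (189.2 × 4.04 + 87.6) × 2.14 = 851.968 × 2.14 = 1823 J
n(KOH) = 1.82 / 56.11 = 0.03244 mol
Temperature rose, so q_rxn = −|q_surr| = -1.823 kJ
ΔH = q_rxn / n = -56.20 kJ/mol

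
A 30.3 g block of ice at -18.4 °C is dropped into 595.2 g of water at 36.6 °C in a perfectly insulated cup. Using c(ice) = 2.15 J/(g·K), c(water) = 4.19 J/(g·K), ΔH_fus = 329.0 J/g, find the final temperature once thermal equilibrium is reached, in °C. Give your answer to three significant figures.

Heat to bring ice to 0 °C and melt it: q₁ = 30.3×2.15×18.4 + 30.3×329.0 = 11167 J
Heat the water can supply cooling to 0 °C: 595.2×4.19×36.6 = 91276.3 J > q₁, so all ice melts.
Energy balance: 595.2×4.19×(36.6 − T) = 11167 + 30.3×4.19×(T − 0)
2493.888(36.6 − T) = 11167 + 126.957 T
91276.3 − 11167 = 2620.845 T
T = 80109.3 / 2620.845 = 30.57 °C

T_f = 30.6 °C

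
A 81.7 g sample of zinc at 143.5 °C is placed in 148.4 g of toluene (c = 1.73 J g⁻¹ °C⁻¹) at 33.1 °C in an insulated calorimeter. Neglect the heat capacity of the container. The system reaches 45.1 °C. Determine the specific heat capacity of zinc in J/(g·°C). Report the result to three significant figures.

q_gained = (148.4 × 1.73) × (45.1 − 33.1) = 3081 J
q_lost = 81.7 × c × (143.5 − 45.1) = 8039.28 c
Set equal: c = 3081 / 8039.28 = 0.383 J/(g·°C)

c = 0.383 J/(g·°C)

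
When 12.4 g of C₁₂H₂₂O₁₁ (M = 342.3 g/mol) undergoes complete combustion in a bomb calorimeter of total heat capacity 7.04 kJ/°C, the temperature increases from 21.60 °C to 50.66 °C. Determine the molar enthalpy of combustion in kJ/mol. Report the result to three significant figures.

ΔH = -5650 kJ/mol

ΔT = 50.66 − 21.60 = 29.06 °C
q_cal = C_cal × ΔT = 7.04 × 29.06 = 204.5824 kJ
n = 12.4 / 342.3 = 0.03623 mol
q_rxn = −q_cal = -204.5824 kJ
ΔH = -204.5824 / 0.03623 = -5647 kJ/mol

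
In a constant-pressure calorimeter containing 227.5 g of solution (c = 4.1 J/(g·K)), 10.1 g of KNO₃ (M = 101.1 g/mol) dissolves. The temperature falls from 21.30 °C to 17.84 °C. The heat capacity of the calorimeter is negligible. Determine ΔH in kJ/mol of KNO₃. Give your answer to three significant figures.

ΔH = 32.3 kJ/mol

|ΔT| = |17.84 − 21.30| = 3.46 °C
|q_surr| = (227.5 × 4.1) × 3.46 = 932.75 × 3.46 = 3227 J
n(KNO₃) = 10.1 / 101.1 = 0.09990 mol
Temperature fell, so q_rxn = +|q_surr| = 3.227 kJ
ΔH = q_rxn / n = 32.30 kJ/mol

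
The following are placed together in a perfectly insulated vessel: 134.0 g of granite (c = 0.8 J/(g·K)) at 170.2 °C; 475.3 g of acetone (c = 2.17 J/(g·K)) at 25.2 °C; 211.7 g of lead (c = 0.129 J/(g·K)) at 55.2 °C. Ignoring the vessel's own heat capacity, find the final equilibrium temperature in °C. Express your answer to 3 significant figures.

T_f = 39.2 °C

Σ mᵢcᵢ(T − Tᵢ) = 0  ⇒  T = Σ mᵢcᵢTᵢ / Σ mᵢcᵢ
Σ mᵢcᵢ = 134.0×0.8 + 475.3×2.17 + 211.7×0.129 = 1165.9103
Σ mᵢcᵢTᵢ = 107.2×170.2 + 1031.401×25.2 + 27.3093×55.2 = 45744
T = 45744 / 1165.9103 = 39.23 °C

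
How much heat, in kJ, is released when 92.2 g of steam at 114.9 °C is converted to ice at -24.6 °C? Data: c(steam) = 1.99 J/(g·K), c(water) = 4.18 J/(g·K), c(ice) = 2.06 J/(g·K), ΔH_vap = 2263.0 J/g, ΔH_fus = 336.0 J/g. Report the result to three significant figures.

q1 (cool steam 114.9→100 °C): 92.2 × 1.99 × 14.9 = 2734 J
q2 (condense at 100 °C): 92.2 × 2263.0 = 208649 J
q3 (cool water 100→0 °C): 92.2 × 4.18 × 100.0 = 38540 J
q4 (freeze at 0 °C): 92.2 × 336.0 = 30979 J
q5 (cool ice 0→-24.6 °C): 92.2 × 2.06 × 24.6 = 4672 J
Total: 2734 + 208649 + 38540 + 30979 + 4672 = 285574 J = 286 kJ

q = 286 kJ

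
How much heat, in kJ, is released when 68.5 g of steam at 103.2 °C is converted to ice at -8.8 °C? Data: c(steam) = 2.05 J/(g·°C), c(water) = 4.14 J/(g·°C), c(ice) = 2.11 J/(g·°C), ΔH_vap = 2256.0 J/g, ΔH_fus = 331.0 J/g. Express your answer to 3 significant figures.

q1 (cool steam 103.2→100 °C): 68.5 × 2.05 × 3.2 = 449 J
q2 (condense at 100 °C): 68.5 × 2256.0 = 154536 J
q3 (cool water 100→0 °C): 68.5 × 4.14 × 100.0 = 28359 J
q4 (freeze at 0 °C): 68.5 × 331.0 = 22674 J
q5 (cool ice 0→-8.8 °C): 68.5 × 2.11 × 8.8 = 1272 J
Total: 449 + 154536 + 28359 + 22674 + 1272 = 207290 J = 207 kJ

q = 207 kJ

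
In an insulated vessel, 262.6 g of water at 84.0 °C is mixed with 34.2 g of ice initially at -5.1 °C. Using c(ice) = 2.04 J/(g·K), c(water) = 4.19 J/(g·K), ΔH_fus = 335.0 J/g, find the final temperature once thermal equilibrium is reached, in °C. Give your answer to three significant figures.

Heat to bring ice to 0 °C and melt it: q₁ = 34.2×2.04×5.1 + 34.2×335.0 = 11813 J
Heat the water can supply cooling to 0 °C: 262.6×4.19×84.0 = 92424.7 J > q₁, so all ice melts.
Energy balance: 262.6×4.19×(84.0 − T) = 11813 + 34.2×4.19×(T − 0)
1100.294(84.0 − T) = 11813 + 143.298 T
92424.7 − 11813 = 1243.592 T
T = 80611.7 / 1243.592 = 64.82 °C

T_f = 64.8 °C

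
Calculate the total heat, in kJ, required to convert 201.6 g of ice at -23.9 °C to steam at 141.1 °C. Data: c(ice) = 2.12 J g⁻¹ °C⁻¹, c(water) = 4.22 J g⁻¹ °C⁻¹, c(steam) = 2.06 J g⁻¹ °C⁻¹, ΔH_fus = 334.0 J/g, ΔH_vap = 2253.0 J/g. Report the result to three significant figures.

q1 (heat ice -23.9→0.0 °C): 201.6 × 2.12 × 23.9 = 10215 J
q2 (melt at 0 °C): 201.6 × 334.0 = 67334 J
q3 (heat water 0.0→100.0 °C): 201.6 × 4.22 × 100.0 = 85075 J
q4 (vaporize at 100 °C): 201.6 × 2253.0 = 454205 J
q5 (heat steam 100.0→141.1 °C): 201.6 × 2.06 × 41.1 = 17069 J
Total: 10215 + 67334 + 85075 + 454205 + 17069 = 633898 J = 634 kJ

q = 634 kJ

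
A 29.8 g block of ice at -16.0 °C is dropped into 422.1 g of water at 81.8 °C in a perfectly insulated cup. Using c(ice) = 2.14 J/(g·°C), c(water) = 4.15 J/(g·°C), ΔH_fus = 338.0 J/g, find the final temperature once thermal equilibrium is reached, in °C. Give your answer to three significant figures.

Heat to bring ice to 0 °C and melt it: q₁ = 29.8×2.14×16.0 + 29.8×338.0 = 11093 J
Heat the water can supply cooling to 0 °C: 422.1×4.15×81.8 = 143290 J > q₁, so all ice melts.
Energy balance: 422.1×4.15×(81.8 − T) = 11093 + 29.8×4.15×(T − 0)
1751.715(81.8 − T) = 11093 + 123.67 T
143290 − 11093 = 1875.385 T
T = 132197 / 1875.385 = 70.49 °C

T_f = 70.5 °C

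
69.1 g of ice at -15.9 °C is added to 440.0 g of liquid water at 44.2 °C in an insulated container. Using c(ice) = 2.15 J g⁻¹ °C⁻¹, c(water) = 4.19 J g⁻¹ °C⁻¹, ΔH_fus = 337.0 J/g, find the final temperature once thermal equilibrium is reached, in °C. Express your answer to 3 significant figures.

Heat to bring ice to 0 °C and melt it: q₁ = 69.1×2.15×15.9 + 69.1×337.0 = 25649 J
Heat the water can supply cooling to 0 °C: 440.0×4.19×44.2 = 81487.1 J > q₁, so all ice melts.
Energy balance: 440.0×4.19×(44.2 − T) = 25649 + 69.1×4.19×(T − 0)
1843.6(44.2 − T) = 25649 + 289.529 T
81487.1 − 25649 = 2133.129 T
T = 55838.1 / 2133.129 = 26.18 °C

T_f = 26.2 °C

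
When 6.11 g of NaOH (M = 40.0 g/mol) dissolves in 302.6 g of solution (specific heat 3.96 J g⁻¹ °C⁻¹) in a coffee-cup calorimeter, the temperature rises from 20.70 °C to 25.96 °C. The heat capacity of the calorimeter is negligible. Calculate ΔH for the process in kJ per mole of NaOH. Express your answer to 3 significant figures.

ΔH = -41.3 kJ/mol

|ΔT| = |25.96 − 20.70| = 5.26 °C
|q_surr| = (302.6 × 3.96) × 5.26 = 1198.296 × 5.26 = 6303 J
n(NaOH) = 6.11 / 40.0 = 0.1528 mol
Temperature rose, so q_rxn = −|q_surr| = -6.303 kJ
ΔH = q_rxn / n = -41.25 kJ/mol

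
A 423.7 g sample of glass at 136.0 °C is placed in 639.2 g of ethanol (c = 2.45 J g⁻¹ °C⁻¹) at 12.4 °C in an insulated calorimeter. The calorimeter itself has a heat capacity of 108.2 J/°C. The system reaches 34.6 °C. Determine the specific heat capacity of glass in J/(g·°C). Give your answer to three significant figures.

q_gained = (639.2 × 2.45 + 108.2) × (34.6 − 12.4) = 37170 J
q_lost = 423.7 × c × (136.0 − 34.6) = 42963.18 c
Set equal: c = 37170 / 42963.18 = 0.865 J/(g·°C)

c = 0.865 J/(g·°C)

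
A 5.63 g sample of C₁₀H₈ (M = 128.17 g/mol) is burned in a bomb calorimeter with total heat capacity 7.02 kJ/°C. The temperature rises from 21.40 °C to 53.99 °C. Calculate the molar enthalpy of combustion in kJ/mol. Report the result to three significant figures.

ΔH = -5210 kJ/mol

ΔT = 53.99 − 21.40 = 32.59 °C
q_cal = C_cal × ΔT = 7.02 × 32.59 = 228.7818 kJ
n = 5.63 / 128.17 = 0.04393 mol
q_rxn = −q_cal = -228.7818 kJ
ΔH = -228.7818 / 0.04393 = -5208 kJ/mol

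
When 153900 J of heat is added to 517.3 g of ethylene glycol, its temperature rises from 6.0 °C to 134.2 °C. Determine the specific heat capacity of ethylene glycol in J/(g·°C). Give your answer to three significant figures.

c = 2.32 J/(g·°C)

c = q / (m ΔT) = 153900 / (517.3 × 128.2)
c = 153900 / 66317.86 = 2.32 J/(g·°C)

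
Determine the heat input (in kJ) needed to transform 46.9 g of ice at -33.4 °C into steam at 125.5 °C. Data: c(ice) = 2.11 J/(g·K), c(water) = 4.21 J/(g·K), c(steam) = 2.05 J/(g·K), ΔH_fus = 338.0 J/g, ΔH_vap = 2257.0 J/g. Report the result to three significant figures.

q1 (heat ice -33.4→0.0 °C): 46.9 × 2.11 × 33.4 = 3305 J
q2 (melt at 0 °C): 46.9 × 338.0 = 15852 J
q3 (heat water 0.0→100.0 °C): 46.9 × 4.21 × 100.0 = 19745 J
q4 (vaporize at 100 °C): 46.9 × 2257.0 = 105853 J
q5 (heat steam 100.0→125.5 °C): 46.9 × 2.05 × 25.5 = 2452 J
Total: 3305 + 15852 + 19745 + 105853 + 2452 = 147207 J = 147 kJ

q = 147 kJ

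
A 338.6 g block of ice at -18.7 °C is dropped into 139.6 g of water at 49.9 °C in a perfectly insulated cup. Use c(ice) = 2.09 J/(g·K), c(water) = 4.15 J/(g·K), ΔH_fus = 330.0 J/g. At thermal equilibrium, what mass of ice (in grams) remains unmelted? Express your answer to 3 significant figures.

Heat to warm all ice to 0 °C: 338.6×2.09×18.7 = 13234 J
Heat released by water cooling to 0 °C: 139.6×4.15×49.9 = 28909 J
28909 J < 13234 + 338.6×330.0 = 124972 J, so not all ice melts; final T = 0 °C.
Heat left for melting: 28909 − 13234 = 15675 J
Mass melted = 15675 / 330.0 = 47.50 g
Ice remaining = 338.6 − 47.50 = 291.10 g

m_ice remaining = 291 g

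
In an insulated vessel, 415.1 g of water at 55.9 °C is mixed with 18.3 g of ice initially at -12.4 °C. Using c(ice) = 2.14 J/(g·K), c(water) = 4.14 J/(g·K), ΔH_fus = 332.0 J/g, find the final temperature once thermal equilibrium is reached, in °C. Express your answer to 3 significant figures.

T_f = 49.9 °C

Heat to bring ice to 0 °C and melt it: q₁ = 18.3×2.14×12.4 + 18.3×332.0 = 6561.2 J
Heat the water can supply cooling to 0 °C: 415.1×4.14×55.9 = 96064.9 J > q₁, so all ice melts.
Energy balance: 415.1×4.14×(55.9 − T) = 6561.2 + 18.3×4.14×(T − 0)
1718.514(55.9 − T) = 6561.2 + 75.762 T
96064.9 − 6561.2 = 1794.276 T
T = 89503.7 / 1794.276 = 49.88 °C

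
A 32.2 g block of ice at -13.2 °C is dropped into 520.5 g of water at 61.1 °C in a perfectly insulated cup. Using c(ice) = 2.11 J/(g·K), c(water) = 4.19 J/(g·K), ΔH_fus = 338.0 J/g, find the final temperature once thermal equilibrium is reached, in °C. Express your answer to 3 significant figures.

T_f = 52.5 °C

Heat to bring ice to 0 °C and melt it: q₁ = 32.2×2.11×13.2 + 32.2×338.0 = 11780 J
Heat the water can supply cooling to 0 °C: 520.5×4.19×61.1 = 133253 J > q₁, so all ice melts.
Energy balance: 520.5×4.19×(61.1 − T) = 11780 + 32.2×4.19×(T − 0)
2180.895(61.1 − T) = 11780 + 134.918 T
133253 − 11780 = 2315.813 T
T = 121473 / 2315.813 = 52.45 °C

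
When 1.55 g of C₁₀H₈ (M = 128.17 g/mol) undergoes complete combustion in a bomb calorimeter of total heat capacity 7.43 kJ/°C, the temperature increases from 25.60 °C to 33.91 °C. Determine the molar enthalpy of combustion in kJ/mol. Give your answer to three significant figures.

ΔT = 33.91 − 25.60 = 8.31 °C
q_cal = C_cal × ΔT = 7.43 × 8.31 = 61.7433 kJ
n = 1.55 / 128.17 = 0.01209 mol
q_rxn = −q_cal = -61.7433 kJ
ΔH = -61.7433 / 0.01209 = -5107 kJ/mol

ΔH = -5110 kJ/mol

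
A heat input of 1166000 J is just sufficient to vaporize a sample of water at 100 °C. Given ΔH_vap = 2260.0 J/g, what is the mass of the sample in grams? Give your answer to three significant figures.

m = q / ΔH_vap = 1166000 J / 2260.0 J/g = 516 g

m = 516 g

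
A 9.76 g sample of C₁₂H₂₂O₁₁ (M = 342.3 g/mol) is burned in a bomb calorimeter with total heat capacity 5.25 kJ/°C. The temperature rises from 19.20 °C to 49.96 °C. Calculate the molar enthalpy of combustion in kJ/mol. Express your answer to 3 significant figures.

ΔH = -5660 kJ/mol

ΔT = 49.96 − 19.20 = 30.76 °C
q_cal = C_cal × ΔT = 5.25 × 30.76 = 161.49 kJ
n = 9.76 / 342.3 = 0.02851 mol
q_rxn = −q_cal = -161.49 kJ
ΔH = -161.49 / 0.02851 = -5664 kJ/mol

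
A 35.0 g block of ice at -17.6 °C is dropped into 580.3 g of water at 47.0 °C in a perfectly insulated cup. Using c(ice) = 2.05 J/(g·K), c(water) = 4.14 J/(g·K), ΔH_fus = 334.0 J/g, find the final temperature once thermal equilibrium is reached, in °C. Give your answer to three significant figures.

T_f = 39.2 °C

Heat to bring ice to 0 °C and melt it: q₁ = 35.0×2.05×17.6 + 35.0×334.0 = 12953 J
Heat the water can supply cooling to 0 °C: 580.3×4.14×47.0 = 112915 J > q₁, so all ice melts.
Energy balance: 580.3×4.14×(47.0 − T) = 12953 + 35.0×4.14×(T − 0)
2402.442(47.0 − T) = 12953 + 144.9 T
112915 − 12953 = 2547.342 T
T = 99962 / 2547.342 = 39.24 °C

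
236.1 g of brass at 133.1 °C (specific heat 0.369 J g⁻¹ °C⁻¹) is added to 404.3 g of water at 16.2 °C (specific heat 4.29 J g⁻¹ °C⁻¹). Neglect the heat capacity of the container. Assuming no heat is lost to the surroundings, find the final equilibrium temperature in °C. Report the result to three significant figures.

Heat lost by brass = heat gained by water.
(236.1)(0.369)(133.1 − T) = (404.3)(4.29)(T − 16.2)
87.1209 (133.1 − T) = 1734.447 (T − 16.2)
11596 − 87.1209 T = 1734.447 T − 28098
39694 = 1821.5679 T
T = 21.79 °C

T_f = 21.8 °C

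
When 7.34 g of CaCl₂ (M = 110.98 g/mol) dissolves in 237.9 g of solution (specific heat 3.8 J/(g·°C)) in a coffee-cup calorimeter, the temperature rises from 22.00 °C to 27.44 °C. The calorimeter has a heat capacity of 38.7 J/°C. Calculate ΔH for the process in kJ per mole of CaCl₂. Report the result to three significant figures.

ΔH = -77.5 kJ/mol

|ΔT| = |27.44 − 22.00| = 5.44 °C
|q_surr| = (237.9 × 3.8 + 38.7) × 5.44 = 942.72 × 5.44 = 5128 J
n(CaCl₂) = 7.34 / 110.98 = 0.06614 mol
Temperature rose, so q_rxn = −|q_surr| = -5.128 kJ
ΔH = q_rxn / n = -77.53 kJ/mol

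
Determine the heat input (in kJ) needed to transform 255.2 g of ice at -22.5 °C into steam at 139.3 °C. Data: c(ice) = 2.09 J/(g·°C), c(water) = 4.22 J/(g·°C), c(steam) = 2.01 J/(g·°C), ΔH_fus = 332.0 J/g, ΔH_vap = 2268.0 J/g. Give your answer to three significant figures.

q = 803 kJ

q1 (heat ice -22.5→0.0 °C): 255.2 × 2.09 × 22.5 = 12001 J
q2 (melt at 0 °C): 255.2 × 332.0 = 84726 J
q3 (heat water 0.0→100.0 °C): 255.2 × 4.22 × 100.0 = 107694 J
q4 (vaporize at 100 °C): 255.2 × 2268.0 = 578794 J
q5 (heat steam 100.0→139.3 °C): 255.2 × 2.01 × 39.3 = 20159 J
Total: 12001 + 84726 + 107694 + 578794 + 20159 = 803374 J = 803 kJ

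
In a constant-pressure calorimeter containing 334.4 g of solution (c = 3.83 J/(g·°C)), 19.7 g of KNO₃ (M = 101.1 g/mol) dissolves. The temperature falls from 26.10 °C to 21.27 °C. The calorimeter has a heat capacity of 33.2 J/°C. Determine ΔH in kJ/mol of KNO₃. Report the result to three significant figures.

|ΔT| = |21.27 − 26.10| = 4.83 °C
|q_surr| = (334.4 × 3.83 + 33.2) × 4.83 = 1313.952 × 4.83 = 6346 J
n(KNO₃) = 19.7 / 101.1 = 0.1949 mol
Temperature fell, so q_rxn = +|q_surr| = 6.346 kJ
ΔH = q_rxn / n = 32.56 kJ/mol

ΔH = 32.6 kJ/mol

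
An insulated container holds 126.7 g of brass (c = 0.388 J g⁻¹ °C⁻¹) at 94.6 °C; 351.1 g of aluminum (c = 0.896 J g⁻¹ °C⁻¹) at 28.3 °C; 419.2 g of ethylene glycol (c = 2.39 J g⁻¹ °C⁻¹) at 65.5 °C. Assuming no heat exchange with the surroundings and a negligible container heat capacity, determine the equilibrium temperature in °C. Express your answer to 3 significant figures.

Σ mᵢcᵢ(T − Tᵢ) = 0  ⇒  T = Σ mᵢcᵢTᵢ / Σ mᵢcᵢ
Σ mᵢcᵢ = 126.7×0.388 + 351.1×0.896 + 419.2×2.39 = 1365.6332
Σ mᵢcᵢTᵢ = 49.1596×94.6 + 314.5856×28.3 + 1001.888×65.5 = 79177
T = 79177 / 1365.6332 = 57.98 °C

T_f = 58.0 °C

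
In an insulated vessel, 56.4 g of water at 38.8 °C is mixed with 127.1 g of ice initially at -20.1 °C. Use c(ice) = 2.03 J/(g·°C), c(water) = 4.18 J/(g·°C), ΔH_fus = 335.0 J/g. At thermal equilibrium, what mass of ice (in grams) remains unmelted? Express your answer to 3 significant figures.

m_ice remaining = 115 g

Heat to warm all ice to 0 °C: 127.1×2.03×20.1 = 5186.1 J
Heat released by water cooling to 0 °C: 56.4×4.18×38.8 = 9147.2 J
9147.2 J < 5186.1 + 127.1×335.0 = 47764.6 J, so not all ice melts; final T = 0 °C.
Heat left for melting: 9147.2 − 5186.1 = 3961.1 J
Mass melted = 3961.1 / 335.0 = 11.82 g
Ice remaining = 127.1 − 11.82 = 115.28 g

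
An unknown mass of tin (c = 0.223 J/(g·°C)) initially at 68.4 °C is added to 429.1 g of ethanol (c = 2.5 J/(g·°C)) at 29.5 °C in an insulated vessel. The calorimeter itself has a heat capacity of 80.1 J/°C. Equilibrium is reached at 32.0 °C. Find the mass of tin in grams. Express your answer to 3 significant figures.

q_gained = (429.1 × 2.5 + 80.1) × (32.0 − 29.5) = 2882 J
q_lost = m × 0.223 × (68.4 − 32.0) = 8.1172 m
m = 2882 / 8.1172 = 355 g

m = 355 g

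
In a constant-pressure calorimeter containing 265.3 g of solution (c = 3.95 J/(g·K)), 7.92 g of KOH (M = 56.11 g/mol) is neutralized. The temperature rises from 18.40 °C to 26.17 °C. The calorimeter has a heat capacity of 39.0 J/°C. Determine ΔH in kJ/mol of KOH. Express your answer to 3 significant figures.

ΔH = -59.8 kJ/mol

|ΔT| = |26.17 − 18.40| = 7.77 °C
|q_surr| = (265.3 × 3.95 + 39.0) × 7.77 = 1086.935 × 7.77 = 8445 J
n(KOH) = 7.92 / 56.11 = 0.1412 mol
Temperature rose, so q_rxn = −|q_surr| = -8.445 kJ
ΔH = q_rxn / n = -59.81 kJ/mol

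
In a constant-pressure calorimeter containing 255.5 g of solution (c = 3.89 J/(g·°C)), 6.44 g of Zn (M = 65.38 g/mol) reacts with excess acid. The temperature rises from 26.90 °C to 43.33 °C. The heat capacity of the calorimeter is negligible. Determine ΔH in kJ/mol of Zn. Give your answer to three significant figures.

ΔH = -166 kJ/mol

|ΔT| = |43.33 − 26.90| = 16.43 °C
|q_surr| = (255.5 × 3.89) × 16.43 = 993.895 × 16.43 = 16330 J
n(Zn) = 6.44 / 65.38 = 0.09850 mol
Temperature rose, so q_rxn = −|q_surr| = -16.33 kJ
ΔH = q_rxn / n = -165.8 kJ/mol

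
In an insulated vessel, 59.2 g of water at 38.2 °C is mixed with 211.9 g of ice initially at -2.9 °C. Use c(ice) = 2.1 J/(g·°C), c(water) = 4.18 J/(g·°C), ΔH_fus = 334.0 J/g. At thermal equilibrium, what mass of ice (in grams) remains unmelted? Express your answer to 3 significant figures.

m_ice remaining = 187 g

Heat to warm all ice to 0 °C: 211.9×2.1×2.9 = 1290.5 J
Heat released by water cooling to 0 °C: 59.2×4.18×38.2 = 9452.8 J
9452.8 J < 1290.5 + 211.9×334.0 = 72065.1 J, so not all ice melts; final T = 0 °C.
Heat left for melting: 9452.8 − 1290.5 = 8162.3 J
Mass melted = 8162.3 / 334.0 = 24.44 g
Ice remaining = 211.9 − 24.44 = 187.46 g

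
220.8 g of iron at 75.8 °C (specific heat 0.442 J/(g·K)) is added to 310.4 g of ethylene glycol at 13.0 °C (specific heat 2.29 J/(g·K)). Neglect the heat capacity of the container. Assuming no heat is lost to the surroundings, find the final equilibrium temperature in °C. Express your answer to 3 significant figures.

Heat lost by iron = heat gained by ethylene glycol.
(220.8)(0.442)(75.8 − T) = (310.4)(2.29)(T − 13.0)
97.5936 (75.8 − T) = 710.816 (T − 13.0)
7397.6 − 97.5936 T = 710.816 T − 9240.6
16638.2 = 808.4096 T
T = 20.58 °C

T_f = 20.6 °C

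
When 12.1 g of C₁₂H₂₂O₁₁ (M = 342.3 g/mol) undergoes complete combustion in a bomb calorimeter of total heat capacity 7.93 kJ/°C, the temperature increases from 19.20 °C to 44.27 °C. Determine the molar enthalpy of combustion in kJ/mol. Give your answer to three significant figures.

ΔH = -5620 kJ/mol

ΔT = 44.27 − 19.20 = 25.07 °C
q_cal = C_cal × ΔT = 7.93 × 25.07 = 198.8051 kJ
n = 12.1 / 342.3 = 0.03535 mol
q_rxn = −q_cal = -198.8051 kJ
ΔH = -198.8051 / 0.03535 = -5624 kJ/mol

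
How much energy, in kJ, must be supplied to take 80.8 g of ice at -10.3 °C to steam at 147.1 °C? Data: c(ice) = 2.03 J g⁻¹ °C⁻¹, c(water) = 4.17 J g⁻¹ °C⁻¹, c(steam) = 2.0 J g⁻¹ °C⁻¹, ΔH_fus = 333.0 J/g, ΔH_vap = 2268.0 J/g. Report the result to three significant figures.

q1 (heat ice -10.3→0.0 °C): 80.8 × 2.03 × 10.3 = 1689 J
q2 (melt at 0 °C): 80.8 × 333.0 = 26906 J
q3 (heat water 0.0→100.0 °C): 80.8 × 4.17 × 100.0 = 33694 J
q4 (vaporize at 100 °C): 80.8 × 2268.0 = 183254 J
q5 (heat steam 100.0→147.1 °C): 80.8 × 2.0 × 47.1 = 7611 J
Total: 1689 + 26906 + 33694 + 183254 + 7611 = 253154 J = 253 kJ

q = 253 kJ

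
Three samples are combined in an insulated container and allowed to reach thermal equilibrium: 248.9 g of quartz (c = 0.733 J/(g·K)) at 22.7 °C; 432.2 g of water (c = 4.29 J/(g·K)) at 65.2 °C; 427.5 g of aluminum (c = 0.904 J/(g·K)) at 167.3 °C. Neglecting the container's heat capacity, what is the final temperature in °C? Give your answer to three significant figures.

T_f = 78.3 °C

Σ mᵢcᵢ(T − Tᵢ) = 0  ⇒  T = Σ mᵢcᵢTᵢ / Σ mᵢcᵢ
Σ mᵢcᵢ = 248.9×0.733 + 432.2×4.29 + 427.5×0.904 = 2423.0417
Σ mᵢcᵢTᵢ = 182.4437×22.7 + 1854.138×65.2 + 386.46×167.3 = 189690
T = 189690 / 2423.0417 = 78.29 °C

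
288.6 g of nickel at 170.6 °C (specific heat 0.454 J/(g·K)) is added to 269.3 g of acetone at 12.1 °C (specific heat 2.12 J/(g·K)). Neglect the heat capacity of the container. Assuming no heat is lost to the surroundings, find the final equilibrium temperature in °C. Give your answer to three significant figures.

T_f = 41.7 °C

Heat lost by nickel = heat gained by acetone.
(288.6)(0.454)(170.6 − T) = (269.3)(2.12)(T − 12.1)
131.0244 (170.6 − T) = 570.916 (T − 12.1)
22353 − 131.0244 T = 570.916 T − 6908.1
29261.1 = 701.9404 T
T = 41.69 °C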